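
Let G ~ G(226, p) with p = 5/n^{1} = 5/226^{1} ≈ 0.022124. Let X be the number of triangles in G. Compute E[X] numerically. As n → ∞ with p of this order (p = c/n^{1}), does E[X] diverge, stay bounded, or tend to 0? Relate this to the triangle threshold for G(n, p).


Number of potential triangles: C(226, 3) = 1898400.
Each occurs with probability p³ ≈ (0.022124)³ ≈ 1.0828909e-05.
By linearity: E[X] = C(226, 3)·p³ ≈ 1898400 · 1.0828909e-05 ≈ 20.55760.
Here α = 1, so p = 5/n is exactly at the triangle threshold p ~ 1/n. Asymptotically E[X] → c³/6 = 5³/6 = 125/6 ≈ 20.83333, a bounded constant. In this regime the triangle count is asymptotically Poisson(c³/6).

E[X] ≈ 20.55760; in regime p = Θ(1/n^{1}) E[X] stays bounded (at the triangle threshold p ~ 1/n).


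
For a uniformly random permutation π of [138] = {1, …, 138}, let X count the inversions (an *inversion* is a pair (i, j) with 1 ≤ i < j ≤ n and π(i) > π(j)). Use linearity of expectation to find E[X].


Write X = Σ X_I over the C(138, 2) = 9453 pairs i < j, with X_I the indicator of one inversion.
There are 9453 indicators.
For each fixed pair i < j, the values π(i) and π(j) are two distinct elements of {1, …, 138} in uniformly random order; by symmetry P[π(i) > π(j)] = 1/2.
By linearity: E[X] = 9453 · (1/2) = C(138, 2) · (1/2) = 9453/2 = 9453/2 ≈ 4726.500.

E[X] = 9453/2 = 4726.500.


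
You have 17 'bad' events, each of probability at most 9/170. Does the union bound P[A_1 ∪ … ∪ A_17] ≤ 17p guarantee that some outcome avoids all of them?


Union bound: P[∪_{i=1}^{17} A_i] ≤ Σ_i P[A_i] ≤ 17·p = 17·(9/170) = 9/10.
Numerically: 9/10 ≈ 0.900000.
Is 9/10 < 1? YES.
Since P[∪ A_i] ≤ 9/10 < 1, the complement has P[∩ A_i^c] ≥ 1 − 9/10 = 1/10 > 0, so some outcome avoids every A_i.

17·p = 9/10 ≈ 0.900000; existence CERTIFIED by the union bound.


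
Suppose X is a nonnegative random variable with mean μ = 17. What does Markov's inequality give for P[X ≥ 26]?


μ = E[X] = 17, a = 26.
Markov: P[X ≥ 26] ≤ μ/a = (17)/26 = 17/26.
Numerically: ≈ 0.653846.
(Since a = 26 > μ = 17.000000, the bound 17/26 is < 1 and informative.)

P[X ≥ 26] ≤ 17/26 ≈ 0.653846.


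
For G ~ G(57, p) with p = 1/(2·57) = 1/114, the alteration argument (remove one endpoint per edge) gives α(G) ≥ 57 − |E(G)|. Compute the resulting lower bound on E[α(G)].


E[|E(G)|] = C(57, 2)·p = 1596 · (1/114) = 14.
E[α(G)] ≥ n − E[|E(G)|] = 57 − 14 = 43.
Numerically: ≈ 43.000000.
(This is only a lower bound; the true E[α(G)] may be larger.)

E[α(G)] ≥ 43 ≈ 43.000000.


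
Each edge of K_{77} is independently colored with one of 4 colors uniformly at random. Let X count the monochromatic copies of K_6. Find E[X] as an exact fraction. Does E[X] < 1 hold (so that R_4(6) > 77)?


E[X] = C(77, 6) · 4^{1 − 15} = 237093780 · 4^{−14} = 237093780/268435456.
As a reduced fraction: E[X] = 59273445/67108864 ≈ 0.88324.
Is E[X] < 1? YES.
Since E[X] < 1, there exists a 4-coloring of K_{77} with no monochromatic K_6; hence R_4(6) > 77.

E[X] = 59273445/67108864 ≈ 0.88324; E[X] < 1, so R_4(6) > 77.


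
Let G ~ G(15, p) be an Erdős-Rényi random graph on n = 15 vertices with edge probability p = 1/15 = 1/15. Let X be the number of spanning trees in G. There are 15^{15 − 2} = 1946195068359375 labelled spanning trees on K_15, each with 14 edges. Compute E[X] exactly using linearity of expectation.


K_15 has 15^{15 − 2} = 1946195068359375 labelled spanning trees.
For each such spanning tree H, let X_H = 1 if all 14 edges of H are present in G. Then P[X_H = 1] = p^{14} = (1/15)^{14} = 1/29192926025390625.
Summing the indicators: E[X] = Σ_H E[X_H] = 1946195068359375 · p^{14} = 1946195068359375 · 1/29192926025390625 = 1/15.
Numerically: E[X] ≈ 0.066667.

E[X] = 1946195068359375 · (1/15)^{14} = 1/15 ≈ 0.066667.


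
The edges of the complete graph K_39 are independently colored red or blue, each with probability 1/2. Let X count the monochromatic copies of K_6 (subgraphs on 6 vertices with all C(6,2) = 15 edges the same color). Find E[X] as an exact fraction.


Let X = Σ_S X_S over the C(39, 6) = 3262623 subsets S of size 6, where X_S = 1 if the K_6 on S is monochromatic.
For a fixed S, the K_6 on S has C(6, 2) = 15 edges. P[all 15 edges red] = (1/2)^15, and likewise for blue, so P[monochromatic] = 2·(1/2)^15 = 2^{1 − 15} = 1/16384.
By linearity of expectation: E[X] = C(39, 6) · 2^{1 − 15} = 3262623 · 1/16384 = 3262623/16384.
Numerically: E[X] ≈ 199.135.

E[X] = C(39,6)·2^(1−C(6,2)) = 3262623/16384 ≈ 199.135.


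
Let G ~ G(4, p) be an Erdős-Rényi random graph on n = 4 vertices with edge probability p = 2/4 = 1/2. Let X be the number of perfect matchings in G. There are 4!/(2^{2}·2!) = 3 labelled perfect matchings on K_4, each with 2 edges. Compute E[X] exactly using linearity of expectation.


K_4 has 4!/(2^{2}·2!) = 3 labelled perfect matchings.
For each such perfect matching H, let X_H = 1 if all 2 edges of H are present in G. Then P[X_H = 1] = p^{2} = (1/2)^{2} = 1/4.
By linearity: E[X] = Σ_H E[X_H] = 3 · p^{2} = 3 · 1/4 = 3/4.
Numerically: E[X] ≈ 0.75.

E[X] = 3 · (1/2)^{2} = 3/4 ≈ 0.75.


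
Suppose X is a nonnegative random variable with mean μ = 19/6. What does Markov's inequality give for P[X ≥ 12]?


μ = E[X] = 19/6, a = 12.
Markov: P[X ≥ 12] ≤ μ/a = (19/6)/12 = 19/72.
Numerically: ≈ 0.26389.
(Since a = 12 > μ = 3.16667, the bound 19/72 is < 1 and informative.)

P[X ≥ 12] ≤ 19/72 ≈ 0.26389.


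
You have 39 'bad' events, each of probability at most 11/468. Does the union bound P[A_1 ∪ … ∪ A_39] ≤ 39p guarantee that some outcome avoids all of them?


Union bound: P[∪_{i=1}^{39} A_i] ≤ Σ_i P[A_i] ≤ 39·p = 39·(11/468) = 11/12.
Numerically: 11/12 ≈ 0.9167.
Is 11/12 < 1? YES.
Since P[∪ A_i] ≤ 11/12 < 1, the complement has P[∩ A_i^c] ≥ 1 − 11/12 = 1/12 > 0, so some outcome avoids every A_i.

39·p = 11/12 ≈ 0.9167; existence CERTIFIED by the union bound.


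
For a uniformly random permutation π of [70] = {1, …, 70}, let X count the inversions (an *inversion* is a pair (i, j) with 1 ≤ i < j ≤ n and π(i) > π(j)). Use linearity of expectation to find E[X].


Write X = Σ X_I over the C(70, 2) = 2415 pairs i < j, with X_I the indicator of one inversion.
There are 2415 indicators.
For each fixed pair i < j, the values π(i) and π(j) are two distinct elements of {1, …, 70} in uniformly random order; by symmetry P[π(i) > π(j)] = 1/2.
By linearity: E[X] = 2415 · (1/2) = C(70, 2) · (1/2) = 2415/2 = 2415/2 ≈ 1207.50000.

E[X] = 2415/2 = 1207.50000.


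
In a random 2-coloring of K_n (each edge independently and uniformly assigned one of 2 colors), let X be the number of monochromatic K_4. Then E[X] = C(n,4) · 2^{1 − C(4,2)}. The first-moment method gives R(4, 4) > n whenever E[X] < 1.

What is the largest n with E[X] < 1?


We need C(n, 4) · 2^{1 − 6} < 1, i.e. C(n, 4) < 2^{6 − 1} = 32.
Check values of n near the boundary:
  n = 5: C(5, 4) = 5; 5 < 32? YES
  n = 6: C(6, 4) = 15; 15 < 32? YES
  n = 7: C(7, 4) = 35; 35 < 32? NO
  n = 8: C(8, 4) = 70; 70 < 32? NO
  n = 9: C(9, 4) = 126; 126 < 32? NO
The largest n with C(n, 4) < 32 is n = 6 (where E[X] = 15/32 ≈ 0.46875). Hence R(4, 4) > 6, i.e. R(4, 4) ≥ 7.

Largest n = 6; hence R(4, 4) > 6.


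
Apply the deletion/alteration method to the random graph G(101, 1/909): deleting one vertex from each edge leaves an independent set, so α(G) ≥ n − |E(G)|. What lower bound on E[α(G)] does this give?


E[|E(G)|] = C(101, 2)·p = 5050 · (1/909) = 50/9.
E[α(G)] ≥ n − E[|E(G)|] = 101 − 50/9 = 859/9.
Numerically: ≈ 95.44444.
(This is only a lower bound; the true E[α(G)] may be larger.)

E[α(G)] ≥ 859/9 ≈ 95.44444.


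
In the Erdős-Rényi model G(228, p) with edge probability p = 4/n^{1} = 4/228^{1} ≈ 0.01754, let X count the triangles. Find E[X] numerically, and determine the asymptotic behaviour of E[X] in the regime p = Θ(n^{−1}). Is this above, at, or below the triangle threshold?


Number of potential triangles: C(228, 3) = 1949476.
Each occurs with probability p³ ≈ (0.01754)³ ≈ 5.399772e-06.
By linearity: E[X] = C(228, 3)·p³ ≈ 1949476 · 5.399772e-06 ≈ 10.5267.
Here α = 1, so p = 4/n is exactly at the triangle threshold p ~ 1/n. Asymptotically E[X] → c³/6 = 4³/6 = 32/3 ≈ 10.6667, a bounded constant. In this regime the triangle count is asymptotically Poisson(c³/6).

E[X] ≈ 10.5267; in regime p = Θ(1/n^{1}) E[X] stays bounded (at the triangle threshold p ~ 1/n).


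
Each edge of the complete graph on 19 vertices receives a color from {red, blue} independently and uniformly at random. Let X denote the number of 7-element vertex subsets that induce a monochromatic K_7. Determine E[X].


Let X = Σ_S X_S over the C(19, 7) = 50388 subsets S of size 7, where X_S = 1 if the K_7 on S is monochromatic.
For a fixed S, the K_7 on S has C(7, 2) = 21 edges. P[all 21 edges red] = (1/2)^21, and likewise for blue, so P[monochromatic] = 2·(1/2)^21 = 2^{1 − 21} = 1/1048576.
By linearity of expectation: E[X] = C(19, 7) · 2^{1 − 21} = 50388 · 1/1048576 = 12597/262144.
Numerically: E[X] ≈ 0.048.

E[X] = C(19,7)·2^(1−C(7,2)) = 12597/262144 ≈ 0.048.


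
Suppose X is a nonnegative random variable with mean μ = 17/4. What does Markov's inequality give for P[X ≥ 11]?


μ = E[X] = 17/4, a = 11.
Markov: P[X ≥ 11] ≤ μ/a = (17/4)/11 = 17/44.
Numerically: ≈ 0.386.
(Since a = 11 > μ = 4.250, the bound 17/44 is < 1 and informative.)

P[X ≥ 11] ≤ 17/44 ≈ 0.386.


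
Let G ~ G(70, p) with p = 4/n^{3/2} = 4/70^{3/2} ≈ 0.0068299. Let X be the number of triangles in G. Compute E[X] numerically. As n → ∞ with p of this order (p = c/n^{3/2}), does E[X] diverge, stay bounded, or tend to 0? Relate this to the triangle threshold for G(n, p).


Number of potential triangles: C(70, 3) = 54740.
Each occurs with probability p³ ≈ (0.0068299)³ ≈ 3.1859488e-07.
By linearity: E[X] = C(70, 3)·p³ ≈ 54740 · 3.1859488e-07 ≈ 0.01744.
Since α = 3/2 > 1, p = c/n^{3/2} = o(1/n) is below the triangle threshold p ~ 1/n. Asymptotically E[X] ~ (c³/6)·n^{3(1−α)} = (4³/6)·n^{-1.5} → 0, so by Markov's inequality G has no triangles w.h.p.

E[X] ≈ 0.01744; in regime p = Θ(1/n^{3/2}) E[X] tends to 0 (below the triangle threshold p ~ 1/n).


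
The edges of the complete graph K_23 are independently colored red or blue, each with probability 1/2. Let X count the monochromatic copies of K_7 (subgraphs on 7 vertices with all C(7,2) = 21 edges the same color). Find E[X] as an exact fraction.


Let X = Σ_S X_S over the C(23, 7) = 245157 subsets S of size 7, where X_S = 1 if the K_7 on S is monochromatic.
For a fixed S, the K_7 on S has C(7, 2) = 21 edges. P[all 21 edges red] = (1/2)^21, and likewise for blue, so P[monochromatic] = 2·(1/2)^21 = 2^{1 − 21} = 1/1048576.
Summing: E[X] = C(23, 7) · 2^{1 − 21} = 245157 · 1/1048576 = 245157/1048576.
Numerically: E[X] ≈ 0.23380.

E[X] = C(23,7)·2^(1−C(7,2)) = 245157/1048576 ≈ 0.23380.


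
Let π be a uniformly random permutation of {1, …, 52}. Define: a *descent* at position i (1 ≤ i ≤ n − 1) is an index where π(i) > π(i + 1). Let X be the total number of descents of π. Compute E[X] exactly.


Write X = Σ X_I over i = 1, …, 51, with X_I the indicator of one descent.
There are 51 indicators.
For each fixed i, the pair (π(i), π(i+1)) is a uniformly random ordered pair of distinct values from {1, …, 52}; by symmetry P[π(i) > π(i+1)] = 1/2.
By linearity: E[X] = 51 · (1/2) = (52 − 1) · (1/2) = 51/2 ≈ 25.500000.

E[X] = 51/2 = 25.500000.


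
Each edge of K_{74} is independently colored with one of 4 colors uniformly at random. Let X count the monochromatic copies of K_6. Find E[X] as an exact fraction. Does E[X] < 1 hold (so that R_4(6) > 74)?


E[X] = C(74, 6) · 4^{1 − 15} = 185250786 · 4^{−14} = 185250786/268435456.
As a reduced fraction: E[X] = 92625393/134217728 ≈ 0.690113.
Is E[X] < 1? YES.
Since E[X] < 1, there exists a 4-coloring of K_{74} with no monochromatic K_6; hence R_4(6) > 74.

E[X] = 92625393/134217728 ≈ 0.690113; E[X] < 1, so R_4(6) > 74.


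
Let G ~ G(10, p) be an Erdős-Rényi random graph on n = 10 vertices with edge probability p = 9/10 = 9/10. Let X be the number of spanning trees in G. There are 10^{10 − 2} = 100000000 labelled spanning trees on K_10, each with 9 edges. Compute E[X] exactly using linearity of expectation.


K_10 has 10^{10 − 2} = 100000000 labelled spanning trees.
For each such spanning tree H, let X_H = 1 if all 9 edges of H are present in G. Then P[X_H = 1] = p^{9} = (9/10)^{9} = 387420489/1000000000.
By linearity: E[X] = Σ_H E[X_H] = 100000000 · p^{9} = 100000000 · 387420489/1000000000 = 387420489/10.
Numerically: E[X] ≈ 3.8742e+07.

E[X] = 100000000 · (9/10)^{9} = 387420489/10 ≈ 3.8742e+07.


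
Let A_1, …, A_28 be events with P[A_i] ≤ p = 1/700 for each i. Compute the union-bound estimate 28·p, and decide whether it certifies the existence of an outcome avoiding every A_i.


Union bound: P[∪_{i=1}^{28} A_i] ≤ Σ_i P[A_i] ≤ 28·p = 28·(1/700) = 1/25.
Numerically: 1/25 ≈ 0.0400000.
Is 1/25 < 1? YES.
Since P[∪ A_i] ≤ 1/25 < 1, the complement has P[∩ A_i^c] ≥ 1 − 1/25 = 24/25 > 0, so some outcome avoids every A_i.

28·p = 1/25 ≈ 0.0400000; existence CERTIFIED by the union bound.


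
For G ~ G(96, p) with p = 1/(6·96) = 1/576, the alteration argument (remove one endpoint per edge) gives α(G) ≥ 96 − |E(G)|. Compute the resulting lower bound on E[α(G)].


E[|E(G)|] = C(96, 2)·p = 4560 · (1/576) = 95/12.
E[α(G)] ≥ n − E[|E(G)|] = 96 − 95/12 = 1057/12.
Numerically: ≈ 88.0833.
(This is only a lower bound; the true E[α(G)] may be larger.)

E[α(G)] ≥ 1057/12 ≈ 88.0833.


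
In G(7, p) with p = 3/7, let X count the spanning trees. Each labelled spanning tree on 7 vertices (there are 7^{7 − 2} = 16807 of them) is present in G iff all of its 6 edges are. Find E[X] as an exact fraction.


K_7 has 7^{7 − 2} = 16807 labelled spanning trees.
For each such spanning tree H, let X_H = 1 if all 6 edges of H are present in G. Then P[X_H = 1] = p^{6} = (3/7)^{6} = 729/117649.
By linearity of expectation: E[X] = Σ_H E[X_H] = 16807 · p^{6} = 16807 · 729/117649 = 729/7.
Numerically: E[X] ≈ 104.

E[X] = 16807 · (3/7)^{6} = 729/7 ≈ 104.


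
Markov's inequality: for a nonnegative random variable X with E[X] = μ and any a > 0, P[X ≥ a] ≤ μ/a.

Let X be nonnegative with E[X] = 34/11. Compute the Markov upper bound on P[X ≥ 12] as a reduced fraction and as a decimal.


μ = E[X] = 34/11, a = 12.
Markov: P[X ≥ 12] ≤ μ/a = (34/11)/12 = 17/66.
Numerically: ≈ 0.257576.
(Since a = 12 > μ = 3.090909, the bound 17/66 is < 1 and informative.)

P[X ≥ 12] ≤ 17/66 ≈ 0.257576.


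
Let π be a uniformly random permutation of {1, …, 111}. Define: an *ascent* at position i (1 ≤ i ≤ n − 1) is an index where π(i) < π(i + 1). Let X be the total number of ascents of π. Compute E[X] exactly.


Write X = Σ X_I over i = 1, …, 110, with X_I the indicator of one ascent.
There are 110 indicators.
For each fixed i, the pair (π(i), π(i+1)) is a uniformly random ordered pair of distinct values from {1, …, 111}; by symmetry P[π(i) < π(i+1)] = 1/2.
By linearity: E[X] = 110 · (1/2) = (111 − 1) · (1/2) = 55 ≈ 55.0000.

E[X] = 55 = 55.0000.


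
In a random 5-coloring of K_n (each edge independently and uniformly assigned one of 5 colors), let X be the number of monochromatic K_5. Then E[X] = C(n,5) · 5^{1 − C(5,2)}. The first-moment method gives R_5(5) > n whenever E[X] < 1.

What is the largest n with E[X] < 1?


We need C(n, 5) · 5^{1 − 10} < 1, i.e. C(n, 5) < 5^{10 − 1} = 1953125.
Check values of n near the boundary:
  n = 46: C(46, 5) = 1370754; 1370754 < 1953125? YES
  n = 47: C(47, 5) = 1533939; 1533939 < 1953125? YES
  n = 48: C(48, 5) = 1712304; 1712304 < 1953125? YES
  n = 49: C(49, 5) = 1906884; 1906884 < 1953125? YES
  n = 50: C(50, 5) = 2118760; 2118760 < 1953125? NO
  n = 51: C(51, 5) = 2349060; 2349060 < 1953125? NO
The largest n with C(n, 5) < 1953125 is n = 49 (where E[X] = 1906884/1953125 ≈ 0.9763). Hence R_5(5) > 49, i.e. R_5(5) ≥ 50.

Largest n = 49; hence R_5(5) > 49.


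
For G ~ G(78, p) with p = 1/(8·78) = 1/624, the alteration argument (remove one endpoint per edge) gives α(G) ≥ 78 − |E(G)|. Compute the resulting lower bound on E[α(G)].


E[|E(G)|] = C(78, 2)·p = 3003 · (1/624) = 77/16.
E[α(G)] ≥ n − E[|E(G)|] = 78 − 77/16 = 1171/16.
Numerically: ≈ 73.187500.
(This is only a lower bound; the true E[α(G)] may be larger.)

E[α(G)] ≥ 1171/16 ≈ 73.187500.


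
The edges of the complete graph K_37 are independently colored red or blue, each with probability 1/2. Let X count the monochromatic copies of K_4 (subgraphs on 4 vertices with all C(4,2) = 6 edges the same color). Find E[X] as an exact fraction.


Let X = Σ_S X_S over the C(37, 4) = 66045 subsets S of size 4, where X_S = 1 if the K_4 on S is monochromatic.
For a fixed S, the K_4 on S has C(4, 2) = 6 edges. P[all 6 edges red] = (1/2)^6, and likewise for blue, so P[monochromatic] = 2·(1/2)^6 = 2^{1 − 6} = 1/32.
By linearity of expectation: E[X] = C(37, 4) · 2^{1 − 6} = 66045 · 1/32 = 66045/32.
Numerically: E[X] ≈ 2063.9062.

E[X] = C(37,4)·2^(1−C(4,2)) = 66045/32 ≈ 2063.9062.


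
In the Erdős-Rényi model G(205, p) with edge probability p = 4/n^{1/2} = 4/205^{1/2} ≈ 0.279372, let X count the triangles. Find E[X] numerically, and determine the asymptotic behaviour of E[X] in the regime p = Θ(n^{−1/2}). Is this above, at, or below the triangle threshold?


Number of potential triangles: C(205, 3) = 1414910.
Each occurs with probability p³ ≈ (0.279372)³ ≈ 2.18046531e-02.
By linearity: E[X] = C(205, 3)·p³ ≈ 1414910 · 2.18046531e-02 ≈ 30851.621769.
Since α = 1/2 < 1, p = c/n^{1/2} ≫ 1/n is above the triangle threshold p ~ 1/n. Asymptotically E[X] ~ (c³/6)·n^{3(1−α)} = (4³/6)·n^{1.5} → ∞; triangles are abundant w.h.p.

E[X] ≈ 30851.621769; in regime p = Θ(1/n^{1/2}) E[X] diverges (above the triangle threshold p ~ 1/n).


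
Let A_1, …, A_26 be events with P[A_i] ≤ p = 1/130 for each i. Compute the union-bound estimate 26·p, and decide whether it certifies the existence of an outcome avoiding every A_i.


Union bound: P[∪_{i=1}^{26} A_i] ≤ Σ_i P[A_i] ≤ 26·p = 26·(1/130) = 1/5.
Numerically: 1/5 ≈ 0.2000.
Is 1/5 < 1? YES.
Since P[∪ A_i] ≤ 1/5 < 1, the complement has P[∩ A_i^c] ≥ 1 − 1/5 = 4/5 > 0, so some outcome avoids every A_i.

26·p = 1/5 ≈ 0.2000; existence CERTIFIED by the union bound.


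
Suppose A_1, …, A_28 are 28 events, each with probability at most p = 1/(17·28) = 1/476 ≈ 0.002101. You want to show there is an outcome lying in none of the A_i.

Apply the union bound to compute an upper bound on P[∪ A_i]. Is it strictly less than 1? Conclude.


Union bound: P[∪_{i=1}^{28} A_i] ≤ Σ_i P[A_i] ≤ 28·p = 28·(1/476) = 1/17.
Numerically: 1/17 ≈ 0.058824.
Is 1/17 < 1? YES.
Since P[∪ A_i] ≤ 1/17 < 1, the complement has P[∩ A_i^c] ≥ 1 − 1/17 = 16/17 > 0, so some outcome avoids every A_i.

28·p = 1/17 ≈ 0.058824; existence CERTIFIED by the union bound.


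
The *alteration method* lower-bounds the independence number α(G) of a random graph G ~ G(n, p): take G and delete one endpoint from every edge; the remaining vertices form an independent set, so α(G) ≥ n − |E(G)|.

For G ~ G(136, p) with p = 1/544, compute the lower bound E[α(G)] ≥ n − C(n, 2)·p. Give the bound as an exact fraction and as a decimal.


E[|E(G)|] = C(136, 2)·p = 9180 · (1/544) = 135/8.
E[α(G)] ≥ n − E[|E(G)|] = 136 − 135/8 = 953/8.
Numerically: ≈ 119.12500.
(This is only a lower bound; the true E[α(G)] may be larger.)

E[α(G)] ≥ 953/8 ≈ 119.12500.


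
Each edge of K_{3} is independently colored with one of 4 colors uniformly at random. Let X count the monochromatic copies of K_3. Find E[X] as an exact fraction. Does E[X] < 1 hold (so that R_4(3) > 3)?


E[X] = C(3, 3) · 4^{1 − 3} = 1 · 4^{−2} = 1/16.
As a reduced fraction: E[X] = 1/16 ≈ 0.062.
Is E[X] < 1? YES.
Since E[X] < 1, there exists a 4-coloring of K_{3} with no monochromatic K_3; hence R_4(3) > 3.

E[X] = 1/16 ≈ 0.062; E[X] < 1, so R_4(3) > 3.


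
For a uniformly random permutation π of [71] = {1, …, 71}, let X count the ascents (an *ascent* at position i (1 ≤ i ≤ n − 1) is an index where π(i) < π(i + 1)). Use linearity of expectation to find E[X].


Write X = Σ X_I over i = 1, …, 70, with X_I the indicator of one ascent.
There are 70 indicators.
For each fixed i, the pair (π(i), π(i+1)) is a uniformly random ordered pair of distinct values from {1, …, 71}; by symmetry P[π(i) < π(i+1)] = 1/2.
By linearity: E[X] = 70 · (1/2) = (71 − 1) · (1/2) = 35 ≈ 35.000.

E[X] = 35 = 35.000.


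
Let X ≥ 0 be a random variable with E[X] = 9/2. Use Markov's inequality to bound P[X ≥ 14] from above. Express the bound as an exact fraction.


μ = E[X] = 9/2, a = 14.
Markov: P[X ≥ 14] ≤ μ/a = (9/2)/14 = 9/28.
Numerically: ≈ 0.32143.
(Since a = 14 > μ = 4.50000, the bound 9/28 is < 1 and informative.)

P[X ≥ 14] ≤ 9/28 ≈ 0.32143.


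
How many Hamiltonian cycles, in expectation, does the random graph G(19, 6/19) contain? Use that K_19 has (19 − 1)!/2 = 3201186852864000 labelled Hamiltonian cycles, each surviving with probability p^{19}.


K_19 has (19 − 1)!/2 = 3201186852864000 labelled Hamiltonian cycles.
For each such Hamiltonian cycle H, let X_H = 1 if all 19 edges of H are present in G. Then P[X_H = 1] = p^{19} = (6/19)^{19} = 609359740010496/1978419655660313589123979.
By linearity of expectation: E[X] = Σ_H E[X_H] = 3201186852864000 · p^{19} = 3201186852864000 · 609359740010496/1978419655660313589123979 = 1950674388386224952567660544000/1978419655660313589123979.
Numerically: E[X] ≈ 9.86e+05.

E[X] = 3201186852864000 · (6/19)^{19} = 1950674388386224952567660544000/1978419655660313589123979 ≈ 9.86e+05.


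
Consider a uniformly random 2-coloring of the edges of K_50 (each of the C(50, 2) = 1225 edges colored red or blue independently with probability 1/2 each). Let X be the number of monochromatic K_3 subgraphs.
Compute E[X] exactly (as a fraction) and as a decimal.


Let X = Σ_S X_S over the C(50, 3) = 19600 subsets S of size 3, where X_S = 1 if the K_3 on S is monochromatic.
For a fixed S, the K_3 on S has C(3, 2) = 3 edges. P[all 3 edges red] = (1/2)^3, and likewise for blue, so P[monochromatic] = 2·(1/2)^3 = 2^{1 − 3} = 1/4.
By linearity: E[X] = C(50, 3) · 2^{1 − 3} = 19600 · 1/4 = 4900.
Numerically: E[X] ≈ 4900.000000.

E[X] = C(50,3)·2^(1−C(3,2)) = 4900 ≈ 4900.000000.


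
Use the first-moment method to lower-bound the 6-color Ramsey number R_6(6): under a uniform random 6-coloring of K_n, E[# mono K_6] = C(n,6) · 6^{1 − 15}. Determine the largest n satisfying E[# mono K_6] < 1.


We need C(n, 6) · 6^{1 − 15} < 1, i.e. C(n, 6) < 6^{15 − 1} = 78364164096.
Check values of n near the boundary:
  n = 196: C(196, 6) = 72887293024; 72887293024 < 78364164096? YES
  n = 197: C(197, 6) = 75176946208; 75176946208 < 78364164096? YES
  n = 198: C(198, 6) = 77526225777; 77526225777 < 78364164096? YES
  n = 199: C(199, 6) = 79936367511; 79936367511 < 78364164096? NO
The largest n with C(n, 6) < 78364164096 is n = 198 (where E[X] = 25842075259/26121388032 ≈ 0.9893). Hence R_6(6) > 198, i.e. R_6(6) ≥ 199.

Largest n = 198; hence R_6(6) > 198.


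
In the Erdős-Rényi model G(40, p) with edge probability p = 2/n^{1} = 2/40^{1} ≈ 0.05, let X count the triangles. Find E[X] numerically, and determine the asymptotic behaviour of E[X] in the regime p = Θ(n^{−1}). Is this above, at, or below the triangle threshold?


Number of potential triangles: C(40, 3) = 9880.
Each occurs with probability p³ ≈ (0.05)³ ≈ 1.25000e-04.
By linearity: E[X] = C(40, 3)·p³ ≈ 9880 · 1.25000e-04 ≈ 1.235.
Here α = 1, so p = 2/n is exactly at the triangle threshold p ~ 1/n. Asymptotically E[X] → c³/6 = 2³/6 = 4/3 ≈ 1.333, a bounded constant. In this regime the triangle count is asymptotically Poisson(c³/6).

E[X] ≈ 1.235; in regime p = Θ(1/n^{1}) E[X] stays bounded (at the triangle threshold p ~ 1/n).


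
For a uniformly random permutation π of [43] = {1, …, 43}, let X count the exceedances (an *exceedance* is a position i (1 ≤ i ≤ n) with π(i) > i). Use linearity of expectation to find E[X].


Write X = Σ_{i=1}^{43} X_i, where X_i = 1_{π(i) > i}.
For each fixed i, π(i) is uniform over {1, …, 43} (marginal of a uniform permutation), so P[π(i) > i] = (n − i)/n. Summing: Σ_{i=1}^{43} (n − i)/n = (0 + 1 + … + 42)/43 = 43(43 − 1)/(2·43) = (43 − 1)/2.
Hence E[X] = Σ_{i=1}^{43} (43 − i)/43 = 21 ≈ 21.00000.

E[X] = 21 = 21.00000.


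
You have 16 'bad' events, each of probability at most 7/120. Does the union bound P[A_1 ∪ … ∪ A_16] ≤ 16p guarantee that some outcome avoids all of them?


Union bound: P[∪_{i=1}^{16} A_i] ≤ Σ_i P[A_i] ≤ 16·p = 16·(7/120) = 14/15.
Numerically: 14/15 ≈ 0.9333.
Is 14/15 < 1? YES.
Since P[∪ A_i] ≤ 14/15 < 1, the complement has P[∩ A_i^c] ≥ 1 − 14/15 = 1/15 > 0, so some outcome avoids every A_i.

16·p = 14/15 ≈ 0.9333; existence CERTIFIED by the union bound.


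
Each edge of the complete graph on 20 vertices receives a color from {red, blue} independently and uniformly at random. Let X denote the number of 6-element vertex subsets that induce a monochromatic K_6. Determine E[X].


Let X = Σ_S X_S over the C(20, 6) = 38760 subsets S of size 6, where X_S = 1 if the K_6 on S is monochromatic.
For a fixed S, the K_6 on S has C(6, 2) = 15 edges. P[all 15 edges red] = (1/2)^15, and likewise for blue, so P[monochromatic] = 2·(1/2)^15 = 2^{1 − 15} = 1/16384.
By linearity of expectation: E[X] = C(20, 6) · 2^{1 − 15} = 38760 · 1/16384 = 4845/2048.
Numerically: E[X] ≈ 2.366.

E[X] = C(20,6)·2^(1−C(6,2)) = 4845/2048 ≈ 2.366.


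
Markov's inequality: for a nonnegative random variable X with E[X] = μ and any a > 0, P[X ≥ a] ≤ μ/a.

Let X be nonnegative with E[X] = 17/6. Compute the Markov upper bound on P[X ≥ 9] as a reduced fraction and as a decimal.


μ = E[X] = 17/6, a = 9.
Markov: P[X ≥ 9] ≤ μ/a = (17/6)/9 = 17/54.
Numerically: ≈ 0.314815.
(Since a = 9 > μ = 2.833333, the bound 17/54 is < 1 and informative.)

P[X ≥ 9] ≤ 17/54 ≈ 0.314815.


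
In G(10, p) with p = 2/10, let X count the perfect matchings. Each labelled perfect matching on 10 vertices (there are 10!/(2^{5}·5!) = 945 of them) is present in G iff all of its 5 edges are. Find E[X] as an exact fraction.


K_10 has 10!/(2^{5}·5!) = 945 labelled perfect matchings.
For each such perfect matching H, let X_H = 1 if all 5 edges of H are present in G. Then P[X_H = 1] = p^{5} = (1/5)^{5} = 1/3125.
Summing the indicators: E[X] = Σ_H E[X_H] = 945 · p^{5} = 945 · 1/3125 = 189/625.
Numerically: E[X] ≈ 0.302.

E[X] = 945 · (1/5)^{5} = 189/625 ≈ 0.302.


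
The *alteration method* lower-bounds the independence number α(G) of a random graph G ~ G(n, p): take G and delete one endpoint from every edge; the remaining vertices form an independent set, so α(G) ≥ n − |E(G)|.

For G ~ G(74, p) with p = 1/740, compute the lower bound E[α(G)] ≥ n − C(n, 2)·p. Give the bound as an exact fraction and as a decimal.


E[|E(G)|] = C(74, 2)·p = 2701 · (1/740) = 73/20.
E[α(G)] ≥ n − E[|E(G)|] = 74 − 73/20 = 1407/20.
Numerically: ≈ 70.350.
(This is only a lower bound; the true E[α(G)] may be larger.)

E[α(G)] ≥ 1407/20 ≈ 70.350.


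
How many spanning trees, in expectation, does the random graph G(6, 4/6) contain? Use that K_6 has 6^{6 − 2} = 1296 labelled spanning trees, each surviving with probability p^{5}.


K_6 has 6^{6 − 2} = 1296 labelled spanning trees.
For each such spanning tree H, let X_H = 1 if all 5 edges of H are present in G. Then P[X_H = 1] = p^{5} = (2/3)^{5} = 32/243.
Summing the indicators: E[X] = Σ_H E[X_H] = 1296 · p^{5} = 1296 · 32/243 = 512/3.
Numerically: E[X] ≈ 171.

E[X] = 1296 · (2/3)^{5} = 512/3 ≈ 171.


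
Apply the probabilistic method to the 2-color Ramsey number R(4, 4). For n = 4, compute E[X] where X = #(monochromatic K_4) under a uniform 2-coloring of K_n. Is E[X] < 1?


E[X] = C(4, 4) · 2^{1 − 6} = 1 · 2^{−5} = 1/32.
As a reduced fraction: E[X] = 1/32 ≈ 0.031.
Is E[X] < 1? YES.
Since E[X] < 1, there exists a 2-coloring of K_{4} with no monochromatic K_4; hence R(4, 4) > 4.

E[X] = 1/32 ≈ 0.031; E[X] < 1, so R(4, 4) > 4.


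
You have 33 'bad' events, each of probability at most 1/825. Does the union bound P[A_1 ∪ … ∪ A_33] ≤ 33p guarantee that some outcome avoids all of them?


Union bound: P[∪_{i=1}^{33} A_i] ≤ Σ_i P[A_i] ≤ 33·p = 33·(1/825) = 1/25.
Numerically: 1/25 ≈ 0.0400.
Is 1/25 < 1? YES.
Since P[∪ A_i] ≤ 1/25 < 1, the complement has P[∩ A_i^c] ≥ 1 − 1/25 = 24/25 > 0, so some outcome avoids every A_i.

33·p = 1/25 ≈ 0.0400; existence CERTIFIED by the union bound.


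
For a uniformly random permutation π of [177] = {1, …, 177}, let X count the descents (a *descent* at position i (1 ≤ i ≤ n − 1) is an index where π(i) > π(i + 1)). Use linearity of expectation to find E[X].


Write X = Σ X_I over i = 1, …, 176, with X_I the indicator of one descent.
There are 176 indicators.
For each fixed i, the pair (π(i), π(i+1)) is a uniformly random ordered pair of distinct values from {1, …, 177}; by symmetry P[π(i) > π(i+1)] = 1/2.
By linearity: E[X] = 176 · (1/2) = (177 − 1) · (1/2) = 88 ≈ 88.000000.

E[X] = 88 = 88.000000.


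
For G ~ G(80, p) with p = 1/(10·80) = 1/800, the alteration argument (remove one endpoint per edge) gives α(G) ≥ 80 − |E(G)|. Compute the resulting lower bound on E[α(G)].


E[|E(G)|] = C(80, 2)·p = 3160 · (1/800) = 79/20.
E[α(G)] ≥ n − E[|E(G)|] = 80 − 79/20 = 1521/20.
Numerically: ≈ 76.05000.
(This is only a lower bound; the true E[α(G)] may be larger.)

E[α(G)] ≥ 1521/20 ≈ 76.05000.


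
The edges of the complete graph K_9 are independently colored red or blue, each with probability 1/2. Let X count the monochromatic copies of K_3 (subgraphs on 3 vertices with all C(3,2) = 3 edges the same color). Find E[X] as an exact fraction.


Let X = Σ_S X_S over the C(9, 3) = 84 subsets S of size 3, where X_S = 1 if the K_3 on S is monochromatic.
For a fixed S, the K_3 on S has C(3, 2) = 3 edges. P[all 3 edges red] = (1/2)^3, and likewise for blue, so P[monochromatic] = 2·(1/2)^3 = 2^{1 − 3} = 1/4.
By linearity: E[X] = C(9, 3) · 2^{1 − 3} = 84 · 1/4 = 21.
Numerically: E[X] ≈ 21.0000.

E[X] = C(9,3)·2^(1−C(3,2)) = 21 ≈ 21.0000.


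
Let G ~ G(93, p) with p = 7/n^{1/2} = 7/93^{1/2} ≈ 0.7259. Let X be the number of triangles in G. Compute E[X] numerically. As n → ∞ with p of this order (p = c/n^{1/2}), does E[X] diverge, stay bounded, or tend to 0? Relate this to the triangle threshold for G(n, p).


Number of potential triangles: C(93, 3) = 129766.
Each occurs with probability p³ ≈ (0.7259)³ ≈ 3.824456e-01.
By linearity: E[X] = C(93, 3)·p³ ≈ 129766 · 3.824456e-01 ≈ 49628.4390.
Since α = 1/2 < 1, p = c/n^{1/2} ≫ 1/n is above the triangle threshold p ~ 1/n. Asymptotically E[X] ~ (c³/6)·n^{3(1−α)} = (7³/6)·n^{1.5} → ∞; triangles are abundant w.h.p.

E[X] ≈ 49628.4390; in regime p = Θ(1/n^{1/2}) E[X] diverges (above the triangle threshold p ~ 1/n).


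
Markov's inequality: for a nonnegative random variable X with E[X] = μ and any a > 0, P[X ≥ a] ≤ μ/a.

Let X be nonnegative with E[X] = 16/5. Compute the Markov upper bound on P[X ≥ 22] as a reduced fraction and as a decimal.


μ = E[X] = 16/5, a = 22.
Markov: P[X ≥ 22] ≤ μ/a = (16/5)/22 = 8/55.
Numerically: ≈ 0.1455.
(Since a = 22 > μ = 3.2000, the bound 8/55 is < 1 and informative.)

P[X ≥ 22] ≤ 8/55 ≈ 0.1455.


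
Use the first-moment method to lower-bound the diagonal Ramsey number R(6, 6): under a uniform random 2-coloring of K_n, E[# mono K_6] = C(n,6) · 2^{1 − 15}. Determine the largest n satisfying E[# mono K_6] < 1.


We need C(n, 6) · 2^{1 − 15} < 1, i.e. C(n, 6) < 2^{15 − 1} = 16384.
Check values of n near the boundary:
  n = 14: C(14, 6) = 3003; 3003 < 16384? YES
  n = 15: C(15, 6) = 5005; 5005 < 16384? YES
  n = 16: C(16, 6) = 8008; 8008 < 16384? YES
  n = 17: C(17, 6) = 12376; 12376 < 16384? YES
  n = 18: C(18, 6) = 18564; 18564 < 16384? NO
The largest n with C(n, 6) < 16384 is n = 17 (where E[X] = 1547/2048 ≈ 0.7553711). Hence R(6, 6) > 17, i.e. R(6, 6) ≥ 18.

Largest n = 17; hence R(6, 6) > 17.


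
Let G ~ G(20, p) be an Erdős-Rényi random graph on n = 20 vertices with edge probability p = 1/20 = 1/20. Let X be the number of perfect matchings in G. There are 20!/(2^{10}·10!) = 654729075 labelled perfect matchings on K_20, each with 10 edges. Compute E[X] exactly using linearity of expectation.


K_20 has 20!/(2^{10}·10!) = 654729075 labelled perfect matchings.
For each such perfect matching H, let X_H = 1 if all 10 edges of H are present in G. Then P[X_H = 1] = p^{10} = (1/20)^{10} = 1/10240000000000.
Summing the indicators: E[X] = Σ_H E[X_H] = 654729075 · p^{10} = 654729075 · 1/10240000000000 = 26189163/409600000000.
Numerically: E[X] ≈ 6.39384e-05.

E[X] = 654729075 · (1/20)^{10} = 26189163/409600000000 ≈ 6.39384e-05.


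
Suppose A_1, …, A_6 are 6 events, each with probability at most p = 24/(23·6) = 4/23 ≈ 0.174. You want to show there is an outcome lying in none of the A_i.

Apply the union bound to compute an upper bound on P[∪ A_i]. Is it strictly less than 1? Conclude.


Union bound: P[∪_{i=1}^{6} A_i] ≤ Σ_i P[A_i] ≤ 6·p = 6·(4/23) = 24/23.
Numerically: 24/23 ≈ 1.043.
Is 24/23 < 1? NO.
Since the bound 24/23 is ≥ 1, the union bound is uninformative here; it does NOT by itself certify existence.

6·p = 24/23 ≈ 1.043; existence NOT certified by the union bound.


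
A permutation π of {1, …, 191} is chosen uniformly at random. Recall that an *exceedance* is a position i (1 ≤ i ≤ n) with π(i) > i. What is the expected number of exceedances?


Write X = Σ_{i=1}^{191} X_i, where X_i = 1_{π(i) > i}.
For each fixed i, π(i) is uniform over {1, …, 191} (marginal of a uniform permutation), so P[π(i) > i] = (n − i)/n. Summing: Σ_{i=1}^{191} (n − i)/n = (0 + 1 + … + 190)/191 = 191(191 − 1)/(2·191) = (191 − 1)/2.
Hence E[X] = Σ_{i=1}^{191} (191 − i)/191 = 95 ≈ 95.00000.

E[X] = 95 = 95.00000.


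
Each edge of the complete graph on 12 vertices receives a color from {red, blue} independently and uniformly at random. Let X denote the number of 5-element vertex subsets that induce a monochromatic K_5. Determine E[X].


Let X = Σ_S X_S over the C(12, 5) = 792 subsets S of size 5, where X_S = 1 if the K_5 on S is monochromatic.
For a fixed S, the K_5 on S has C(5, 2) = 10 edges. P[all 10 edges red] = (1/2)^10, and likewise for blue, so P[monochromatic] = 2·(1/2)^10 = 2^{1 − 10} = 1/512.
By linearity: E[X] = C(12, 5) · 2^{1 − 10} = 792 · 1/512 = 99/64.
Numerically: E[X] ≈ 1.5469.

E[X] = C(12,5)·2^(1−C(5,2)) = 99/64 ≈ 1.5469.


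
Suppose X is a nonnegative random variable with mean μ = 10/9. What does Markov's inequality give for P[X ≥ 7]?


μ = E[X] = 10/9, a = 7.
Markov: P[X ≥ 7] ≤ μ/a = (10/9)/7 = 10/63.
Numerically: ≈ 0.1587.
(Since a = 7 > μ = 1.1111, the bound 10/63 is < 1 and informative.)

P[X ≥ 7] ≤ 10/63 ≈ 0.1587.


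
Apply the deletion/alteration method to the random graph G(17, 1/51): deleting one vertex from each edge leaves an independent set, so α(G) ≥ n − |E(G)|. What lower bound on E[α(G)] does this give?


E[|E(G)|] = C(17, 2)·p = 136 · (1/51) = 8/3.
E[α(G)] ≥ n − E[|E(G)|] = 17 − 8/3 = 43/3.
Numerically: ≈ 14.33333.
(This is only a lower bound; the true E[α(G)] may be larger.)

E[α(G)] ≥ 43/3 ≈ 14.33333.


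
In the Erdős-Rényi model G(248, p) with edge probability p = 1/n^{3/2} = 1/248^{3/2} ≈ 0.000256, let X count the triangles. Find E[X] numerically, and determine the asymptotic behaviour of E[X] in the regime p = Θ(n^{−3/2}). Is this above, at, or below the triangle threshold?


Number of potential triangles: C(248, 3) = 2511496.
Each occurs with probability p³ ≈ (0.000256)³ ≈ 1.67868e-11.
By linearity: E[X] = C(248, 3)·p³ ≈ 2511496 · 1.67868e-11 ≈ 0.000.
Since α = 3/2 > 1, p = c/n^{3/2} = o(1/n) is below the triangle threshold p ~ 1/n. Asymptotically E[X] ~ (c³/6)·n^{3(1−α)} = (1³/6)·n^{-1.5} → 0, so by Markov's inequality G has no triangles w.h.p.

E[X] ≈ 0.000; in regime p = Θ(1/n^{3/2}) E[X] tends to 0 (below the triangle threshold p ~ 1/n).


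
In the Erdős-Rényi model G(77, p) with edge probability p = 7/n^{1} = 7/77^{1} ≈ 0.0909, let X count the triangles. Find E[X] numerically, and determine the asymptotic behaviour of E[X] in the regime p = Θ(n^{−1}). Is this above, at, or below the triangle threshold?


Number of potential triangles: C(77, 3) = 73150.
Each occurs with probability p³ ≈ (0.0909)³ ≈ 7.51315e-04.
By linearity: E[X] = C(77, 3)·p³ ≈ 73150 · 7.51315e-04 ≈ 54.959.
Here α = 1, so p = 7/n is exactly at the triangle threshold p ~ 1/n. Asymptotically E[X] → c³/6 = 7³/6 = 343/6 ≈ 57.167, a bounded constant. In this regime the triangle count is asymptotically Poisson(c³/6).

E[X] ≈ 54.959; in regime p = Θ(1/n^{1}) E[X] stays bounded (at the triangle threshold p ~ 1/n).


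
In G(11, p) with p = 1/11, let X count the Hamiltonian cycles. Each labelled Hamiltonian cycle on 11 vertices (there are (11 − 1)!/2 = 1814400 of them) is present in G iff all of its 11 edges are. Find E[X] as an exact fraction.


K_11 has (11 − 1)!/2 = 1814400 labelled Hamiltonian cycles.
For each such Hamiltonian cycle H, let X_H = 1 if all 11 edges of H are present in G. Then P[X_H = 1] = p^{11} = (1/11)^{11} = 1/285311670611.
By linearity: E[X] = Σ_H E[X_H] = 1814400 · p^{11} = 1814400 · 1/285311670611 = 1814400/285311670611.
Numerically: E[X] ≈ 6.36e-06.

E[X] = 1814400 · (1/11)^{11} = 1814400/285311670611 ≈ 6.36e-06.


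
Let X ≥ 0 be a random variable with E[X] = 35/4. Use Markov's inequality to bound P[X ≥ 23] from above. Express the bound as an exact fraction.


μ = E[X] = 35/4, a = 23.
Markov: P[X ≥ 23] ≤ μ/a = (35/4)/23 = 35/92.
Numerically: ≈ 0.380.
(Since a = 23 > μ = 8.750, the bound 35/92 is < 1 and informative.)

P[X ≥ 23] ≤ 35/92 ≈ 0.380.


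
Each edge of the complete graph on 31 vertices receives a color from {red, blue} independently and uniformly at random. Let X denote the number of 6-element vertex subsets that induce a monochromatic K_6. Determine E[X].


Let X = Σ_S X_S over the C(31, 6) = 736281 subsets S of size 6, where X_S = 1 if the K_6 on S is monochromatic.
For a fixed S, the K_6 on S has C(6, 2) = 15 edges. P[all 15 edges red] = (1/2)^15, and likewise for blue, so P[monochromatic] = 2·(1/2)^15 = 2^{1 − 15} = 1/16384.
By linearity of expectation: E[X] = C(31, 6) · 2^{1 − 15} = 736281 · 1/16384 = 736281/16384.
Numerically: E[X] ≈ 44.9390.

E[X] = C(31,6)·2^(1−C(6,2)) = 736281/16384 ≈ 44.9390.


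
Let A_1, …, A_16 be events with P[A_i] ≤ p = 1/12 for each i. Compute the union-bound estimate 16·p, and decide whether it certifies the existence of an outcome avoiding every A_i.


Union bound: P[∪_{i=1}^{16} A_i] ≤ Σ_i P[A_i] ≤ 16·p = 16·(1/12) = 4/3.
Numerically: 4/3 ≈ 1.3333333.
Is 4/3 < 1? NO.
Since the bound 4/3 is ≥ 1, the union bound is uninformative here; it does NOT by itself certify existence.

16·p = 4/3 ≈ 1.3333333; existence NOT certified by the union bound.


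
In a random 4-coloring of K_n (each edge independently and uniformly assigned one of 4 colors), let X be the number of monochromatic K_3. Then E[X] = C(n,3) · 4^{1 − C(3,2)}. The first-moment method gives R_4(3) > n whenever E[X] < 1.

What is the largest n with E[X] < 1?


We need C(n, 3) · 4^{1 − 3} < 1, i.e. C(n, 3) < 4^{3 − 1} = 16.
Check values of n near the boundary:
  n = 4: C(4, 3) = 4; 4 < 16? YES
  n = 5: C(5, 3) = 10; 10 < 16? YES
  n = 6: C(6, 3) = 20; 20 < 16? NO
The largest n with C(n, 3) < 16 is n = 5 (where E[X] = 5/8 ≈ 0.625000). Hence R_4(3) > 5, i.e. R_4(3) ≥ 6.

Largest n = 5; hence R_4(3) > 5.
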